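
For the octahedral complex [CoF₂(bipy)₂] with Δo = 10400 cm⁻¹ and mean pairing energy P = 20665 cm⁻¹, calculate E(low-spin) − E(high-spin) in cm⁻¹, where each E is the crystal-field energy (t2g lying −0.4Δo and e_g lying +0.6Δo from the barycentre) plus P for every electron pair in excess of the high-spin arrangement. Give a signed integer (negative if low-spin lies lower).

10265

Ligand charges: 2×(-1) from F⁻ and 2×(+0) from bipy sum to -2; with overall charge +0, Co is +2.
Co²⁺: group 9, so d-count = 9 − 2 = 7.
High-spin: t2g^5 e_g^2, CFSE = -0.8Δo = -8320 cm⁻¹.
For low-spin the configuration is t2g^6 e_g^1: orbital energy -1.8 × 10400 = -18720 cm⁻¹, and 1 additional pair relative to high-spin adds 20665 cm⁻¹, giving 1945 cm⁻¹.
The difference is 1945 − (-8320) = 10265 cm⁻¹, so high-spin lies lower.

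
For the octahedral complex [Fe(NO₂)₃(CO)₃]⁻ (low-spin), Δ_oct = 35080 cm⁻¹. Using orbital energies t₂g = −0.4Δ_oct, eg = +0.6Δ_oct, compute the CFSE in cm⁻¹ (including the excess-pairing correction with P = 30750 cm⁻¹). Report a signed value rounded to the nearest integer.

-22692

Ligand charges: 3×(-1) from NO₂⁻ and 3×(+0) from CO sum to -3; with overall charge -1, Fe is +2.
Group 8 minus oxidation state +2 gives a d⁶ configuration for Fe²⁺.
Electron filling gives t₂g⁶ eg⁰.
Orbital CFSE = 6(-0.4) + 0(0.6) = -2.4Δ_oct = -2.4 × 35080 = -84192 cm⁻¹.
Relative to high-spin t₂g⁴ eg² (1 paired), the low-spin configuration has 2 additional pairs, contributing +2 × 30750 = +61500 cm⁻¹.
Combining: -84192 + 61500 = -22692 cm⁻¹.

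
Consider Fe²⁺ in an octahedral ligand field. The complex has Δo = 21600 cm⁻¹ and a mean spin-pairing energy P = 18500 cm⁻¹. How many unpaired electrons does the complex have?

Group 8 minus oxidation state +2 gives a d⁶ configuration for Fe²⁺.
Here Δo > P (21600 > 18500), so the low-spin state is favoured.
Configuration: t2g^6 e_g^0.
Unpaired electrons: 0.

0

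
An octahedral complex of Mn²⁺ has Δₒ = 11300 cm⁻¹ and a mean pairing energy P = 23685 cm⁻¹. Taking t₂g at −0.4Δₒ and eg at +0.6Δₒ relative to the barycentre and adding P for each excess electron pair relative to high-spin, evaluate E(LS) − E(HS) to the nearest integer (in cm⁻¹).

Mn is in group 7, so Mn²⁺ is d⁵ (7 − 2 = 5).
In the high-spin limit (t₂g³ eg²) the orbital term is 0.0Δₒ = 0 cm⁻¹, with no excess pairing.
For low-spin the configuration is t₂g⁵ eg⁰: orbital energy -2.0 × 11300 = -22600 cm⁻¹, and 2 additional pairs relative to high-spin add 47370 cm⁻¹, giving 24770 cm⁻¹.
The difference is 24770 − (0) = 24770 cm⁻¹, so high-spin lies lower.

24770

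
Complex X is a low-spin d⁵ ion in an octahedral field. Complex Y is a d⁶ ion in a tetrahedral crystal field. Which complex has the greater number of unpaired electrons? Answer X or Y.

Y

X: t₂g⁵ eg⁰ → 1 unpaired.
Y: Tetrahedral fields are weak (Δₜ ≈ 4/9 Δₒ), so electrons fill high-spin; e³ t₂³ → 4 unpaired.
So Y has more unpaired electrons.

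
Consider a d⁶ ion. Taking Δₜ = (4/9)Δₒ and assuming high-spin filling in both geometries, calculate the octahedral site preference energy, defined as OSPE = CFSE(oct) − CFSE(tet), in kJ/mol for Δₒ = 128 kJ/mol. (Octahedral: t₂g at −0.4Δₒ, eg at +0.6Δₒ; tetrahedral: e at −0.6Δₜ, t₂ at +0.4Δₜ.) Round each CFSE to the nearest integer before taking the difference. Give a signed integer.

-17

Octahedral (high-spin): t2g^4 e_g^2, CFSE = 4(−0.4) + 2(+0.6) = -0.4Δₒ = -0.4 × 128 = -51 kJ/mol.
Tetrahedral: e^3 t2^3, CFSE = 3(−0.6) + 3(+0.4) = -0.6Δₜ = -0.6 × (4/9) × 128 = -34 kJ/mol.
OSPE = CFSE(oct) − CFSE(tet) = -51 − (-34) = -17 kJ/mol.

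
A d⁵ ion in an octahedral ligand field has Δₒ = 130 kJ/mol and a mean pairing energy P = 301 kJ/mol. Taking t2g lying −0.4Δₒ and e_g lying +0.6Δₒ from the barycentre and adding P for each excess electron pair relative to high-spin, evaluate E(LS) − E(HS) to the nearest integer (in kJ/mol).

342

In the high-spin limit (t2g^3 e_g^2) the orbital term is 0.0Δₒ = 0 kJ/mol, with no excess pairing.
For low-spin the configuration is t2g^5 e_g^0: orbital energy -2.0 × 130 = -260 kJ/mol, and 2 additional pairs relative to high-spin add 602 kJ/mol, giving 342 kJ/mol.
The difference is 342 − (0) = 342 kJ/mol, so high-spin lies lower.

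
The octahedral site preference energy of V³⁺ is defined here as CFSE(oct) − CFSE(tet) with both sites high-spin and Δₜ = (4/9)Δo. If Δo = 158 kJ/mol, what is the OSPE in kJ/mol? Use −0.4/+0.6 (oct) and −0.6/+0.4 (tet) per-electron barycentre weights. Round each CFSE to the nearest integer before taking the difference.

V sits in group 5; removing 3 electrons leaves V³⁺ with 5 − 3 = 2 d electrons.
In an octahedral site d² (HS) is t₂g² eg⁰, giving CFSE(oct) = -0.8Δo = -126 kJ/mol.
Tetrahedral: e² t₂⁰, CFSE = 2(−0.6) + 0(+0.4) = -1.2Δₜ = -1.2 × (4/9) × 158 = -84 kJ/mol.
OSPE = CFSE(oct) − CFSE(tet) = -126 − (-84) = -42 kJ/mol.

-42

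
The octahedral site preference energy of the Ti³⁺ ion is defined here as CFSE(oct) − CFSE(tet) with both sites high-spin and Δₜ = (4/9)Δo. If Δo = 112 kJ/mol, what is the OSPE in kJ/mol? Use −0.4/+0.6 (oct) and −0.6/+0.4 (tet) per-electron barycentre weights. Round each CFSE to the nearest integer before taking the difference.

Ti sits in group 4; removing 3 electrons leaves Ti³⁺ with 4 − 3 = 1 d electrons.
Octahedral (high-spin): t2g^1 e_g^0, CFSE = 1(−0.4) + 0(+0.6) = -0.4Δo = -0.4 × 112 = -45 kJ/mol.
Tetrahedral: e^1 t2^0, CFSE = 1(−0.6) + 0(+0.4) = -0.6Δₜ = -0.6 × (4/9) × 112 = -30 kJ/mol.
Subtracting, OSPE = -45 − (-30) = -15 kJ/mol.

-15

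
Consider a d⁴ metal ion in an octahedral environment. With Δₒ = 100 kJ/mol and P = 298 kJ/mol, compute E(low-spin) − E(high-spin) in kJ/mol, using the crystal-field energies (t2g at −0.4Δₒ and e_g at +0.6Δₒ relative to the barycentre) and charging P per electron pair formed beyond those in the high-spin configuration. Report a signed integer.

198

High-spin d⁴ fills as t2g^3 e_g^1 with CFSE 3(−0.4) + 1(+0.6) = -0.6Δₒ = -60 kJ/mol.
For low-spin the configuration is t2g^4 e_g^0: orbital energy -1.6 × 100 = -160 kJ/mol, and 1 additional pair relative to high-spin adds 298 kJ/mol, giving 138 kJ/mol.
E(LS) − E(HS) = 138 − (-60) = 198 kJ/mol.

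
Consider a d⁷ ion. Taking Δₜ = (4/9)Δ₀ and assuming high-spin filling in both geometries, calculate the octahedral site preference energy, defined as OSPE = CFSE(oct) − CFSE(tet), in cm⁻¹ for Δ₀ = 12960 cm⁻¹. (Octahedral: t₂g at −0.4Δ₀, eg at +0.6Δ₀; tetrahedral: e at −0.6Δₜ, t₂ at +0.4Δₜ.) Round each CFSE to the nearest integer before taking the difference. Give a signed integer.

-3456

In an octahedral site d⁷ (HS) is t₂g⁵ eg², giving CFSE(oct) = -0.8Δ₀ = -10368 cm⁻¹.
In a tetrahedral site the filling is e⁴ t₂³: CFSE(tet) = -1.2Δₜ = -1.2 × (4/9)(12960) = -6912 cm⁻¹.
OSPE = -10368 − (-6912) = -3456 cm⁻¹.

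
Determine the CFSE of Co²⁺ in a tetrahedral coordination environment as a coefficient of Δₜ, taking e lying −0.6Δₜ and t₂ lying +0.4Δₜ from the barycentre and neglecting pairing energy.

-1.2 Δₜ

Co is in group 9, so Co²⁺ is d⁷ (9 − 2 = 7).
Tetrahedral fields are weak (Δₜ ≈ 4/9 Δₒ), so electrons fill high-spin.
Configuration: e⁴ t₂³.
CFSE = 4(-0.6Δₜ) + 3(0.4Δₜ) = -2.4Δₜ + 1.2Δₜ = -1.2Δₜ.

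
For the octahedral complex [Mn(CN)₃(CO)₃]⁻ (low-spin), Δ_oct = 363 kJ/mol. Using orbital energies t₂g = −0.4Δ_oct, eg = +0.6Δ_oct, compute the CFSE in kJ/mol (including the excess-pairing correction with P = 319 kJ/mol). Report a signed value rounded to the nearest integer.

-88

Ligand charges: 3×(-1) from CN⁻ and 3×(+0) from CO sum to -3; with overall charge -1, Mn is +2.
Mn is in group 7, so Mn²⁺ is d⁵ (7 − 2 = 5).
Electron filling gives t₂g⁵ eg⁰.
CFSE(orbital) = 5×(-0.4Δ_oct) + 0×(0.6Δ_oct) = -2.0Δ_oct; with Δ_oct = 363 kJ/mol that is -726 kJ/mol.
Pairing penalty: 2 pairs vs 0 in the high-spin reference → 2 extra × P = 638 kJ/mol.
Net CFSE = -726 + 638 = -88 kJ/mol.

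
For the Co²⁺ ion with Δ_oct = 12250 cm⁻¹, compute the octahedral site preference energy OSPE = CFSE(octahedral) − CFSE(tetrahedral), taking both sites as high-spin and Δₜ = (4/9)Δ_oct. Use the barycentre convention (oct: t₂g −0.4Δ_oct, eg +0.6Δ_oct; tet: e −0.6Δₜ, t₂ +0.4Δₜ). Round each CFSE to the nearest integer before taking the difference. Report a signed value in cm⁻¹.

Co is in group 9, so Co²⁺ is d⁷ (9 − 2 = 7).
In an octahedral site d⁷ (HS) is t₂g⁵ eg², giving CFSE(oct) = -0.8Δ_oct = -9800 cm⁻¹.
Tetrahedral e⁴ t₂³ gives -1.2Δₜ = -1.2 × (4/9) × 12250 = -6533 cm⁻¹.
OSPE = -9800 − (-6533) = -3267 cm⁻¹.

-3267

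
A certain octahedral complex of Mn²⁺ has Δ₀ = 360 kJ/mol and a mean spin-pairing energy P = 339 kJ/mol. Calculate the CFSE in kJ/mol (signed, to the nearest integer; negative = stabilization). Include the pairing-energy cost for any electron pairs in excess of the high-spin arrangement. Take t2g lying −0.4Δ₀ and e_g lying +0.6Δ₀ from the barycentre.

-42

Group 7 minus oxidation state +2 gives a d⁵ configuration for Mn²⁺.
With Δ₀ > P the complex is low-spin.
Filling d⁵ accordingly: t2g^5 e_g^0.
Orbital CFSE = -2.0Δ₀ = -2.0 × 360 = -720 kJ/mol.
Excess pairs vs high-spin: 2 − 0 = 2; pairing cost = +678 kJ/mol.
Net CFSE = -720 + 678 = -42 kJ/mol.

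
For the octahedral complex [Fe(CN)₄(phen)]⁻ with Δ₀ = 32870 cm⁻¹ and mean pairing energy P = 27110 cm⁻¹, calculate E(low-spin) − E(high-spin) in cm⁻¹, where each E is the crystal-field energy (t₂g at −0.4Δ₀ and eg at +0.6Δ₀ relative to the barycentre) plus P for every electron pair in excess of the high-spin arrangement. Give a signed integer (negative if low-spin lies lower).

Ligand charges: 4×(-1) from CN⁻ and 1×(+0) from phen sum to -4; with overall charge -1, Fe is +3.
Fe is in group 8, so Fe³⁺ is d⁵ (8 − 3 = 5).
High-spin d⁵ fills as t₂g³ eg² with CFSE 3(−0.4) + 2(+0.6) = 0.0Δ₀ = 0 cm⁻¹.
Low-spin t₂g⁵ eg⁰ gives -2.0Δ₀ = -65740 cm⁻¹, but forming 2 extra pairs costs 2P = 54220 cm⁻¹, so E(LS) = -65740 + 54220 = -11520 cm⁻¹.
The difference is -11520 − (0) = -11520 cm⁻¹, so low-spin lies lower.

-11520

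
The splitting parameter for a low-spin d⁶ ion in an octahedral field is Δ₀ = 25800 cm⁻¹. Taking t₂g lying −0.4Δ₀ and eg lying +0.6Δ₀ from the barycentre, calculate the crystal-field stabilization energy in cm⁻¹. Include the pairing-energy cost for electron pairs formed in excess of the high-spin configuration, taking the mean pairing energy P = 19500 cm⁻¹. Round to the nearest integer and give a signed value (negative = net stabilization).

Configuration: t₂g⁶ eg⁰.
CFSE(orbital) = 6×(-0.4Δ₀) + 0×(0.6Δ₀) = -2.4Δ₀; with Δ₀ = 25800 cm⁻¹ that is -61920 cm⁻¹.
Relative to high-spin t₂g⁴ eg² (1 paired), the low-spin configuration has 2 additional pairs, contributing +2 × 19500 = +39000 cm⁻¹.
Net CFSE = -61920 + 39000 = -22920 cm⁻¹.

-22920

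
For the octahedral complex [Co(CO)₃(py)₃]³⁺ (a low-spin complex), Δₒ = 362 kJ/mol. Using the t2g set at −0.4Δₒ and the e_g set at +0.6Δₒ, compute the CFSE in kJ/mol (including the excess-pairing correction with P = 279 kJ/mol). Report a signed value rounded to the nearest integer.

-311

Ligand charges: 3×(+0) from CO and 3×(+0) from py sum to +0; with overall charge +3, Co is +3.
Co is in group 9, so Co³⁺ is d⁶ (9 − 3 = 6).
Electron filling gives t2g^6 e_g^0.
Orbital CFSE = 6(-0.4) + 0(0.6) = -2.4Δₒ = -2.4 × 362 = -869 kJ/mol.
Pairing penalty: 3 pairs vs 1 in the high-spin reference → 2 extra × P = 558 kJ/mol.
Overall CFSE = -869 + 558 = -311 kJ/mol.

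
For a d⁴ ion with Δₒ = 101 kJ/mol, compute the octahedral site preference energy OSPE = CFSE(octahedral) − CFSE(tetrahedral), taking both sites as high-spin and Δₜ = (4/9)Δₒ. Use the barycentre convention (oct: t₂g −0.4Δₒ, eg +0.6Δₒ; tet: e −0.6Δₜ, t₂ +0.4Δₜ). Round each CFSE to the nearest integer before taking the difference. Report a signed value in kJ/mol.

-43

Octahedral high-spin t₂g³ eg¹: CFSE = -0.6 × 101 = -61 kJ/mol.
In a tetrahedral site the filling is e² t₂²: CFSE(tet) = -0.4Δₜ = -0.4 × (4/9)(101) = -18 kJ/mol.
OSPE = -61 − (-18) = -43 kJ/mol.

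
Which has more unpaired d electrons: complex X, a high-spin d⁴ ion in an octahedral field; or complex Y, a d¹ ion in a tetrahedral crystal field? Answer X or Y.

X: t₂g³ eg¹ → 4 unpaired.
Y: With tetrahedral geometry the complex is necessarily high-spin; e¹ t₂⁰ → 1 unpaired.
So X has more unpaired electrons.

X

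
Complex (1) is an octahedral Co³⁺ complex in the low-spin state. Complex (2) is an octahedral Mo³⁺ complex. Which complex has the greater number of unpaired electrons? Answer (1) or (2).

(2)

(1): Co is in group 9, so Co³⁺ is d⁶ (9 − 3 = 6); t₂g⁶ eg⁰ → 0 unpaired.
(2): Mo is in group 6, so Mo³⁺ is d³ (6 − 3 = 3); t2g^3 e_g^0 → 3 unpaired.
So (2) has more unpaired electrons.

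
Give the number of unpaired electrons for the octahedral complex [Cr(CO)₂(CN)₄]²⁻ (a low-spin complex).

2

Ligand charges: 2×(+0) from CO and 4×(-1) from CN⁻ sum to -4; with overall charge -2, Cr is +2.
Group 6 minus oxidation state +2 gives a d⁴ configuration for Cr²⁺.
Configuration: t2g^4 e_g^0, giving 2 unpaired electrons.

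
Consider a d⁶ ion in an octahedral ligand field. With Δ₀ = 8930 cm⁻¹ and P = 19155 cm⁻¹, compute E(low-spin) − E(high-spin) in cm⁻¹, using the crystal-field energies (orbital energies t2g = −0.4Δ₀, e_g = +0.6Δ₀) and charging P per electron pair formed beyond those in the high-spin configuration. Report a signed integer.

In the high-spin limit (t2g^4 e_g^2) the orbital term is -0.4Δ₀ = -3572 cm⁻¹, with no excess pairing.
Low-spin t2g^6 e_g^0 gives -2.4Δ₀ = -21432 cm⁻¹, but forming 2 extra pairs costs 2P = 38310 cm⁻¹, so E(LS) = -21432 + 38310 = 16878 cm⁻¹.
The difference is 16878 − (-3572) = 20450 cm⁻¹, so high-spin lies lower.

20450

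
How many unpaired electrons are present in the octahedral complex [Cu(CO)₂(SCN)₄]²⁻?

1

Ligand charges: 2×(+0) from CO and 4×(-1) from SCN⁻ sum to -4; with overall charge -2, Cu is +2.
Cu²⁺: group 11, so d-count = 11 − 2 = 9.
Configuration: t2g^6 e_g^3, giving 1 unpaired electron.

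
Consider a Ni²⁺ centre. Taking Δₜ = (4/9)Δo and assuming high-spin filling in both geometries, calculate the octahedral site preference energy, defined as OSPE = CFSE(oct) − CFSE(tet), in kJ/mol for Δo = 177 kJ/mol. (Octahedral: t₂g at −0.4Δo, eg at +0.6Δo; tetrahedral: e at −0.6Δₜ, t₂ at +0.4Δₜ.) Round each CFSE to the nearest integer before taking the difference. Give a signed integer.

Group 10 minus oxidation state +2 gives a d⁸ configuration for Ni²⁺.
Octahedral high-spin t₂g⁶ eg²: CFSE = -1.2 × 177 = -212 kJ/mol.
Tetrahedral: e⁴ t₂⁴, CFSE = 4(−0.6) + 4(+0.4) = -0.8Δₜ = -0.8 × (4/9) × 177 = -63 kJ/mol.
Subtracting, OSPE = -212 − (-63) = -149 kJ/mol.

-149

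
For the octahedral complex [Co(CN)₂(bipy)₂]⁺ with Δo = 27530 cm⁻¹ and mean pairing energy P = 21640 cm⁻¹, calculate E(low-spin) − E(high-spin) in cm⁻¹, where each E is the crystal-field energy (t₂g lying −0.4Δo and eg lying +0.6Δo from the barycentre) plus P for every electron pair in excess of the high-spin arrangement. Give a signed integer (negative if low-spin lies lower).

-11780

Ligand charges: 2×(-1) from CN⁻ and 2×(+0) from bipy sum to -2; with overall charge +1, Co is +3.
Group 9 minus oxidation state +3 gives a d⁶ configuration for Co³⁺.
In the high-spin limit (t₂g⁴ eg²) the orbital term is -0.4Δo = -11012 cm⁻¹, with no excess pairing.
Low-spin t₂g⁶ eg⁰ gives -2.4Δo = -66072 cm⁻¹, but forming 2 extra pairs costs 2P = 43280 cm⁻¹, so E(LS) = -66072 + 43280 = -22792 cm⁻¹.
Thus E(LS) − E(HS) = -11780 cm⁻¹.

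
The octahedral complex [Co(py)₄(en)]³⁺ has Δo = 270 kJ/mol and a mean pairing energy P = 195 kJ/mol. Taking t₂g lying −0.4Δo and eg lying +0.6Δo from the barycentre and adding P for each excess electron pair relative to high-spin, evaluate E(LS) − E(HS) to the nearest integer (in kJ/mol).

Ligand charges: 4×(+0) from py and 1×(+0) from en sum to +0; with overall charge +3, Co is +3.
Co³⁺: group 9, so d-count = 9 − 3 = 6.
High-spin d⁶ fills as t₂g⁴ eg² with CFSE 4(−0.4) + 2(+0.6) = -0.4Δo = -108 kJ/mol.
For low-spin the configuration is t₂g⁶ eg⁰: orbital energy -2.4 × 270 = -648 kJ/mol, and 2 additional pairs relative to high-spin add 390 kJ/mol, giving -258 kJ/mol.
The difference is -258 − (-108) = -150 kJ/mol, so low-spin lies lower.

-150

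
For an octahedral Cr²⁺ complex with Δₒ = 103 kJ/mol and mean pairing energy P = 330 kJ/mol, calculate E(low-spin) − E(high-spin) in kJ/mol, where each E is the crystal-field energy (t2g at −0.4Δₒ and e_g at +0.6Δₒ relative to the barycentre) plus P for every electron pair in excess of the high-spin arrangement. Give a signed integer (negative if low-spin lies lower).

227

Group 6 minus oxidation state +2 gives a d⁴ configuration for Cr²⁺.
High-spin: t2g^3 e_g^1, CFSE = -0.6Δₒ = -62 kJ/mol.
For low-spin the configuration is t2g^4 e_g^0: orbital energy -1.6 × 103 = -165 kJ/mol, and 1 additional pair relative to high-spin adds 330 kJ/mol, giving 165 kJ/mol.
E(LS) − E(HS) = 165 − (-62) = 227 kJ/mol.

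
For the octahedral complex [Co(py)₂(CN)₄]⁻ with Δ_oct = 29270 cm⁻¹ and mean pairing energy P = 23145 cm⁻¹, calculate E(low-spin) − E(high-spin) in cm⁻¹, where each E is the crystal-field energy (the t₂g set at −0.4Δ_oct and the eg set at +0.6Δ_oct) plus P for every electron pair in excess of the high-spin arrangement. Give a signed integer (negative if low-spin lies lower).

-12250

Ligand charges: 2×(+0) from py and 4×(-1) from CN⁻ sum to -4; with overall charge -1, Co is +3.
Group 9 minus oxidation state +3 gives a d⁶ configuration for Co³⁺.
High-spin d⁶ fills as t₂g⁴ eg² with CFSE 4(−0.4) + 2(+0.6) = -0.4Δ_oct = -11708 cm⁻¹.
For low-spin the configuration is t₂g⁶ eg⁰: orbital energy -2.4 × 29270 = -70248 cm⁻¹, and 2 additional pairs relative to high-spin add 46290 cm⁻¹, giving -23958 cm⁻¹.
Thus E(LS) − E(HS) = -12250 cm⁻¹.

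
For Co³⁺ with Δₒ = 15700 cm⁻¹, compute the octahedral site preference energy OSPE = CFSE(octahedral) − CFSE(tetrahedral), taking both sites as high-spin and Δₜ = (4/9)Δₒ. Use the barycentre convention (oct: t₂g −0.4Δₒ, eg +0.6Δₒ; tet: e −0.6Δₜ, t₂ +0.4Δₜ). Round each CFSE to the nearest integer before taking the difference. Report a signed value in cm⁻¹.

Co is in group 9, so Co³⁺ is d⁶ (9 − 3 = 6).
Octahedral high-spin t₂g⁴ eg²: CFSE = -0.4 × 15700 = -6280 cm⁻¹.
Tetrahedral e³ t₂³ gives -0.6Δₜ = -0.6 × (4/9) × 15700 = -4187 cm⁻¹.
Subtracting, OSPE = -6280 − (-4187) = -2093 cm⁻¹.

-2093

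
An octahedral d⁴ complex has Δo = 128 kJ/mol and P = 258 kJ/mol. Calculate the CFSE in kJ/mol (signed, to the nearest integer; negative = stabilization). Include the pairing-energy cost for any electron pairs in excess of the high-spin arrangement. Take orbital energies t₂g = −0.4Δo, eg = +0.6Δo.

Here Δo < P (128 < 258), so the high-spin state is favoured.
That gives t₂g³ eg¹.
Orbital CFSE = -0.6Δo = -0.6 × 128 = -77 kJ/mol.
High-spin has no excess pairs, so no pairing correction applies.

-77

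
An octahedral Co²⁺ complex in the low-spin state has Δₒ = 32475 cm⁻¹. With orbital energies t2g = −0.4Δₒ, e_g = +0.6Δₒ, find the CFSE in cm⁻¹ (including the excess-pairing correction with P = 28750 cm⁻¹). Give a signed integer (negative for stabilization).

Group 9 minus oxidation state +2 gives a d⁷ configuration for Co²⁺.
The d⁷ electrons fill as t2g^6 e_g^1.
CFSE(orbital) = 6×(-0.4Δₒ) + 1×(0.6Δₒ) = -1.8Δₒ; with Δₒ = 32475 cm⁻¹ that is -58455 cm⁻¹.
Relative to high-spin t2g^5 e_g^2 (2 paired), the low-spin configuration has 1 additional pair, contributing +1 × 28750 = +28750 cm⁻¹.
Net CFSE = -58455 + 28750 = -29705 cm⁻¹.

-29705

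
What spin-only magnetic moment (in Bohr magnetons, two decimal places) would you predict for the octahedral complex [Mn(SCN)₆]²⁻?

3.87 Bohr magnetons

Each SCN⁻ contributes -1; 6 × (-1) = -6. With overall charge -2, Mn is in the +4 oxidation state.
Mn is in group 7, so Mn⁴⁺ is d³ (7 − 4 = 3).
Configuration: t2g^3 e_g^0 → 3 unpaired electrons.
μ(spin-only) = √[3(3+2)] = √15 ≈ 3.87 Bohr magnetons.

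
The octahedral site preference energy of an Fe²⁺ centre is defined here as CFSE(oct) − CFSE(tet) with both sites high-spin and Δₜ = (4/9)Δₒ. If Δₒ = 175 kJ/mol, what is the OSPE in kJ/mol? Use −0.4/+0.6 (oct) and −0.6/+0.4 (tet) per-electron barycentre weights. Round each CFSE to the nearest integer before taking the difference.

Fe sits in group 8; removing 2 electrons leaves Fe²⁺ with 8 − 2 = 6 d electrons.
Octahedral high-spin t2g^4 e_g^2: CFSE = -0.4 × 175 = -70 kJ/mol.
In a tetrahedral site the filling is e^3 t2^3: CFSE(tet) = -0.6Δₜ = -0.6 × (4/9)(175) = -47 kJ/mol.
OSPE = CFSE(oct) − CFSE(tet) = -70 − (-47) = -23 kJ/mol.

-23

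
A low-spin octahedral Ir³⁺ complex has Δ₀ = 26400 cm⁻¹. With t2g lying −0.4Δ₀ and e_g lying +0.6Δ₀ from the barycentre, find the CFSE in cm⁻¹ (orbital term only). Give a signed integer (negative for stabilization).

Ir sits in group 9; removing 3 electrons leaves Ir³⁺ with 9 − 3 = 6 d electrons.
The d⁶ electrons fill as t2g^6 e_g^0.
Orbital CFSE = 6(-0.4) + 0(0.6) = -2.4Δ₀ = -2.4 × 26400 = -63360 cm⁻¹.

-63360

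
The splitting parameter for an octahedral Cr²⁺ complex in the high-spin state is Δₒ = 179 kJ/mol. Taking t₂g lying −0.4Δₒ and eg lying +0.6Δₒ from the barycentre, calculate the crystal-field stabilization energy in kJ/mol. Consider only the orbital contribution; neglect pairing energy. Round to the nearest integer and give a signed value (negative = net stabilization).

Group 6 minus oxidation state +2 gives a d⁴ configuration for Cr²⁺.
The d⁴ electrons fill as t₂g³ eg¹.
CFSE(orbital) = 3×(-0.4Δₒ) + 1×(0.6Δₒ) = -0.6Δₒ; with Δₒ = 179 kJ/mol that is -107 kJ/mol.

-107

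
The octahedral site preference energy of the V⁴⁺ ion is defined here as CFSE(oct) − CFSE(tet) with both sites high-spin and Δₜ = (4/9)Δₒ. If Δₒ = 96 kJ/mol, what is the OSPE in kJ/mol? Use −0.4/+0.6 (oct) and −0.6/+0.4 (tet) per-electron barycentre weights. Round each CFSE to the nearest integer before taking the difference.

V is in group 5, so V⁴⁺ is d¹ (5 − 4 = 1).
Octahedral (high-spin): t2g^1 e_g^0, CFSE = 1(−0.4) + 0(+0.6) = -0.4Δₒ = -0.4 × 96 = -38 kJ/mol.
Tetrahedral: e^1 t2^0, CFSE = 1(−0.6) + 0(+0.4) = -0.6Δₜ = -0.6 × (4/9) × 96 = -26 kJ/mol.
Subtracting, OSPE = -38 − (-26) = -12 kJ/mol.

-12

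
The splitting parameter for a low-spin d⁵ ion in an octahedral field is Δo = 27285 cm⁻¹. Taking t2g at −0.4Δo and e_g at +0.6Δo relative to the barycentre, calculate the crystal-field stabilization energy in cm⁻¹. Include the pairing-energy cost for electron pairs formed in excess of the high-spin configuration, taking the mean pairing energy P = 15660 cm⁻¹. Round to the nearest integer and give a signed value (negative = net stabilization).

The d⁵ electrons fill as t2g^5 e_g^0.
CFSE(orbital) = 5×(-0.4Δo) + 0×(0.6Δo) = -2.0Δo; with Δo = 27285 cm⁻¹ that is -54570 cm⁻¹.
Relative to high-spin t2g^3 e_g^2 (0 paired), the low-spin configuration has 2 additional pairs, contributing +2 × 15660 = +31320 cm⁻¹.
Overall CFSE = -54570 + 31320 = -23250 cm⁻¹.

-23250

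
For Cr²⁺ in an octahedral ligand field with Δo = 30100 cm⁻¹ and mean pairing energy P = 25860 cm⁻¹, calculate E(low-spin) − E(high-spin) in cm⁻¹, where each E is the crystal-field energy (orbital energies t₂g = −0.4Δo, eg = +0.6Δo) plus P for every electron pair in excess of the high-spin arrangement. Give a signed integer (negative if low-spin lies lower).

-4240

Cr sits in group 6; removing 2 electrons leaves Cr²⁺ with 6 − 2 = 4 d electrons.
High-spin d⁴ fills as t₂g³ eg¹ with CFSE 3(−0.4) + 1(+0.6) = -0.6Δo = -18060 cm⁻¹.
Low-spin: t₂g⁴ eg⁰, orbital CFSE = -1.6Δo = -48160 cm⁻¹; plus 1 excess pair × P = +25860 cm⁻¹; total -22300 cm⁻¹.
Thus E(LS) − E(HS) = -4240 cm⁻¹.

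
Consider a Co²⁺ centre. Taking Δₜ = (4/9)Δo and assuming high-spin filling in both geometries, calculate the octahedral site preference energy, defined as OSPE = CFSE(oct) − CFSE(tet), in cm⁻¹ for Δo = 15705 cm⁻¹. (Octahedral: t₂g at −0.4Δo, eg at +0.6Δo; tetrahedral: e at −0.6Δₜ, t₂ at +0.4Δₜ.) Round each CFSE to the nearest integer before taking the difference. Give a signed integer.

Co²⁺: group 9, so d-count = 9 − 2 = 7.
In an octahedral site d⁷ (HS) is t₂g⁵ eg², giving CFSE(oct) = -0.8Δo = -12564 cm⁻¹.
In a tetrahedral site the filling is e⁴ t₂³: CFSE(tet) = -1.2Δₜ = -1.2 × (4/9)(15705) = -8376 cm⁻¹.
Subtracting, OSPE = -12564 − (-8376) = -4188 cm⁻¹.

-4188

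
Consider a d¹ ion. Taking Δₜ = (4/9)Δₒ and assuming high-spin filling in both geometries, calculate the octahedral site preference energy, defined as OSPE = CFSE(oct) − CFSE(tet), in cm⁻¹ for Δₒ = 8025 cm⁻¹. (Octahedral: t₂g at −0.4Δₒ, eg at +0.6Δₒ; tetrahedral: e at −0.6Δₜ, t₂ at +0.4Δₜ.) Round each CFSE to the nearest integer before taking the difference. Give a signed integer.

-1070

Octahedral high-spin t₂g¹ eg⁰: CFSE = -0.4 × 8025 = -3210 cm⁻¹.
Tetrahedral e¹ t₂⁰ gives -0.6Δₜ = -0.6 × (4/9) × 8025 = -2140 cm⁻¹.
OSPE = -3210 − (-2140) = -1070 cm⁻¹.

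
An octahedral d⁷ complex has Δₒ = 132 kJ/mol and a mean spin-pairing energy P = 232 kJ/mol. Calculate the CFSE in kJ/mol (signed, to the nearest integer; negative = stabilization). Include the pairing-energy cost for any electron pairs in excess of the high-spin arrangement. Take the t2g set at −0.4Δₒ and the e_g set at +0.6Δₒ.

Here Δₒ < P (132 < 232), so the high-spin state is favoured.
That gives t2g^5 e_g^2.
Orbital CFSE = -0.8Δₒ = -0.8 × 132 = -106 kJ/mol.
High-spin has no excess pairs, so no pairing correction applies.

-106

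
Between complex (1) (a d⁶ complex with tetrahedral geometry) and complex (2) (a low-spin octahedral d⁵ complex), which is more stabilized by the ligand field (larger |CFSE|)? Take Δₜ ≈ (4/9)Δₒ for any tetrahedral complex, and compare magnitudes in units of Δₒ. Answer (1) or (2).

(2)

(1): Tetrahedral splitting is small, so the complex is high-spin; e³ t₂³, CFSE = -0.6Δₜ ≈ -0.27Δₒ.
(2): t2g^5 e_g^0, CFSE = -2.0Δₒ.
So (2) has the larger |CFSE|.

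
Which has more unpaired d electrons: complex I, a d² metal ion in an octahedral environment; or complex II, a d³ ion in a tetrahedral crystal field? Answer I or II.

I: t2g^2 e_g^0 → 2 unpaired.
II: Tetrahedral splitting is small, so the complex is high-spin; e^2 t2^1 → 3 unpaired.
So II has more unpaired electrons.

II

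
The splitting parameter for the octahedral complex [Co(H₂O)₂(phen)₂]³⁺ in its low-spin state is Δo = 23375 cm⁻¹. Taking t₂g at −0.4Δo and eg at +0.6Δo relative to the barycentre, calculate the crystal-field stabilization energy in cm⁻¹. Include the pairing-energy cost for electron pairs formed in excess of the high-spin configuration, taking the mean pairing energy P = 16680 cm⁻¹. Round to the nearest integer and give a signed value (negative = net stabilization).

-22740

Ligand charges: 2×(+0) from H₂O and 2×(+0) from phen sum to +0; with overall charge +3, Co is +3.
Co³⁺: group 9, so d-count = 9 − 3 = 6.
The d⁶ electrons fill as t₂g⁶ eg⁰.
Orbital CFSE = 6(-0.4) + 0(0.6) = -2.4Δo = -2.4 × 23375 = -56100 cm⁻¹.
High-spin d⁶ would be t₂g⁴ eg² with 1 pair; low-spin has 3, so 2 excess pairs cost +2P = +33360 cm⁻¹.
Net CFSE = -56100 + 33360 = -22740 cm⁻¹.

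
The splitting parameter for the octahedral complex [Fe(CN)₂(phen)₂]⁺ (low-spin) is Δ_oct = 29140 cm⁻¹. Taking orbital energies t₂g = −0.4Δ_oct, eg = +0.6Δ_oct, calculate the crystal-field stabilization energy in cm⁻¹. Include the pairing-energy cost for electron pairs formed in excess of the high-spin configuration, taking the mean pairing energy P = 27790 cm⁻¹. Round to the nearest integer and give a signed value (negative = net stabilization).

-2700

Ligand charges: 2×(-1) from CN⁻ and 2×(+0) from phen sum to -2; with overall charge +1, Fe is +3.
Group 8 minus oxidation state +3 gives a d⁵ configuration for Fe³⁺.
Configuration: t₂g⁵ eg⁰.
The orbital stabilization is -2.0Δ_oct = -2.0 × 29140 = -58280 cm⁻¹.
High-spin d⁵ would be t₂g³ eg² with 0 pairs; low-spin has 2, so 2 excess pairs cost +2P = +55580 cm⁻¹.
Combining: -58280 + 55580 = -2700 cm⁻¹.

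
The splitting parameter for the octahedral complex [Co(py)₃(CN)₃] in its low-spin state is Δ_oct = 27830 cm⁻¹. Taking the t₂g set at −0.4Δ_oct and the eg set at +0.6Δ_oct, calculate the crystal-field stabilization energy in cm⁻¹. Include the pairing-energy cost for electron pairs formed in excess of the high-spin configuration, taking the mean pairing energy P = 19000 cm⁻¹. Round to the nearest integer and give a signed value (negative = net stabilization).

Ligand charges: 3×(+0) from py and 3×(-1) from CN⁻ sum to -3; with overall charge +0, Co is +3.
Co is in group 9, so Co³⁺ is d⁶ (9 − 3 = 6).
The d⁶ electrons fill as t₂g⁶ eg⁰.
The orbital stabilization is -2.4Δ_oct = -2.4 × 27830 = -66792 cm⁻¹.
Relative to high-spin t₂g⁴ eg² (1 paired), the low-spin configuration has 2 additional pairs, contributing +2 × 19000 = +38000 cm⁻¹.
Combining: -66792 + 38000 = -28792 cm⁻¹.

-28792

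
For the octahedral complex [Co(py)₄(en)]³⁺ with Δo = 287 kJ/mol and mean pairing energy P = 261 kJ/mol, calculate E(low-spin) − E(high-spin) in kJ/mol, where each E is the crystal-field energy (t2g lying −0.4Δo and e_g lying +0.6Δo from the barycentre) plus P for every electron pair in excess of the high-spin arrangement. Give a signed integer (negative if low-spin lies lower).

Ligand charges: 4×(+0) from py and 1×(+0) from en sum to +0; with overall charge +3, Co is +3.
Co³⁺: group 9, so d-count = 9 − 3 = 6.
High-spin: t2g^4 e_g^2, CFSE = -0.4Δo = -115 kJ/mol.
For low-spin the configuration is t2g^6 e_g^0: orbital energy -2.4 × 287 = -689 kJ/mol, and 2 additional pairs relative to high-spin add 522 kJ/mol, giving -167 kJ/mol.
The difference is -167 − (-115) = -52 kJ/mol, so low-spin lies lower.

-52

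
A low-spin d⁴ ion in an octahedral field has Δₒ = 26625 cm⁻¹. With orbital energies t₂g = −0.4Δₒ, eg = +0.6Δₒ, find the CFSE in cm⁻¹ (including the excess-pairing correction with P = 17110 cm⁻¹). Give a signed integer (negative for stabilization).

The d⁴ electrons fill as t₂g⁴ eg⁰.
CFSE(orbital) = 4×(-0.4Δₒ) + 0×(0.6Δₒ) = -1.6Δₒ; with Δₒ = 26625 cm⁻¹ that is -42600 cm⁻¹.
Relative to high-spin t₂g³ eg¹ (0 paired), the low-spin configuration has 1 additional pair, contributing +1 × 17110 = +17110 cm⁻¹.
Overall CFSE = -42600 + 17110 = -25490 cm⁻¹.

-25490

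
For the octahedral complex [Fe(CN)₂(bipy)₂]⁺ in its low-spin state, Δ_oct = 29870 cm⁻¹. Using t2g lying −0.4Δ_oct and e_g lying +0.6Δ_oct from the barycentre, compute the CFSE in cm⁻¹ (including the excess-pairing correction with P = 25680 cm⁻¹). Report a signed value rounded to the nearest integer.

-8380

Ligand charges: 2×(-1) from CN⁻ and 2×(+0) from bipy sum to -2; with overall charge +1, Fe is +3.
Fe sits in group 8; removing 3 electrons leaves Fe³⁺ with 8 − 3 = 5 d electrons.
Configuration: t2g^5 e_g^0.
CFSE(orbital) = 5×(-0.4Δ_oct) + 0×(0.6Δ_oct) = -2.0Δ_oct; with Δ_oct = 29870 cm⁻¹ that is -59740 cm⁻¹.
High-spin d⁵ would be t2g^3 e_g^2 with 0 pairs; low-spin has 2, so 2 excess pairs cost +2P = +51360 cm⁻¹.
Net CFSE = -59740 + 51360 = -8380 cm⁻¹.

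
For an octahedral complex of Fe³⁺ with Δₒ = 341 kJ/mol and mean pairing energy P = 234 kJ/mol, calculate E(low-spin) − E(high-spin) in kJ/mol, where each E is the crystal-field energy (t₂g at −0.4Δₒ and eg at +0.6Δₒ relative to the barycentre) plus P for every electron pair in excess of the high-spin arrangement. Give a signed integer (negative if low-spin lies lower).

-214

Fe sits in group 8; removing 3 electrons leaves Fe³⁺ with 8 − 3 = 5 d electrons.
High-spin: t₂g³ eg², CFSE = 0.0Δₒ = 0 kJ/mol.
For low-spin the configuration is t₂g⁵ eg⁰: orbital energy -2.0 × 341 = -682 kJ/mol, and 2 additional pairs relative to high-spin add 468 kJ/mol, giving -214 kJ/mol.
Thus E(LS) − E(HS) = -214 kJ/mol.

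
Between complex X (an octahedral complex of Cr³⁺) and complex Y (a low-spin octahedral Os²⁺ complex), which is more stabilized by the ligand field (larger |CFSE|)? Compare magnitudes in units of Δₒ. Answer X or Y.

Y

X: Cr³⁺: group 6, so d-count = 6 − 3 = 3; For octahedral d³ the high- and low-spin configurations coincide; t₂g³ eg⁰, CFSE = -1.2Δₒ.
Y: Group 8 minus oxidation state +2 gives a d⁶ configuration for Os²⁺; t₂g⁶ eg⁰, CFSE = -2.4Δₒ.
So Y has the larger |CFSE|.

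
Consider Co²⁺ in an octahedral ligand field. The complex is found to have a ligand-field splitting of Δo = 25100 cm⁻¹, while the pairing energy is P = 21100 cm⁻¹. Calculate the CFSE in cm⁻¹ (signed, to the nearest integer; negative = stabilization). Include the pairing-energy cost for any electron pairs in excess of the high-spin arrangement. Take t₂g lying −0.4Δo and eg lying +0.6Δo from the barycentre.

-24080

Co sits in group 9; removing 2 electrons leaves Co²⁺ with 9 − 2 = 7 d electrons.
Δo > P, so pairing is preferred: the ground state is low-spin.
That gives t₂g⁶ eg¹.
Orbital CFSE = -1.8Δo = -1.8 × 25100 = -45180 cm⁻¹.
Excess pairs vs high-spin: 3 − 2 = 1; pairing cost = +21100 cm⁻¹.
Net CFSE = -45180 + 21100 = -24080 cm⁻¹.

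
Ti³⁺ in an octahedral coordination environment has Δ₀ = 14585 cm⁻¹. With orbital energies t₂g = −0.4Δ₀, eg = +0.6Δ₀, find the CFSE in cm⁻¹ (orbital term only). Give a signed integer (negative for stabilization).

Ti³⁺: group 4, so d-count = 4 − 3 = 1.
Configuration: t₂g¹ eg⁰.
The orbital stabilization is -0.4Δ₀ = -0.4 × 14585 = -5834 cm⁻¹.

-5834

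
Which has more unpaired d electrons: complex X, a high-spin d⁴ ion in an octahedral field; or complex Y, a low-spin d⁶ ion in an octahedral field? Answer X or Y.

X: t₂g³ eg¹ → 4 unpaired.
Y: t2g^6 e_g^0 → 0 unpaired.
So X has more unpaired electrons.

X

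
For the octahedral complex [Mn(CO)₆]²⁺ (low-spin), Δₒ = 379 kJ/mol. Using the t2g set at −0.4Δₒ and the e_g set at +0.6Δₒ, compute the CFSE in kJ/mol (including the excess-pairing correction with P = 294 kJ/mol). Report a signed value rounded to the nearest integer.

-170

CO is neutral, so the +2 overall charge sits on Mn: oxidation state +2.
Mn is in group 7, so Mn²⁺ is d⁵ (7 − 2 = 5).
Electron filling gives t2g^5 e_g^0.
CFSE(orbital) = 5×(-0.4Δₒ) + 0×(0.6Δₒ) = -2.0Δₒ; with Δₒ = 379 kJ/mol that is -758 kJ/mol.
Relative to high-spin t2g^3 e_g^2 (0 paired), the low-spin configuration has 2 additional pairs, contributing +2 × 294 = +588 kJ/mol.
Net CFSE = -758 + 588 = -170 kJ/mol.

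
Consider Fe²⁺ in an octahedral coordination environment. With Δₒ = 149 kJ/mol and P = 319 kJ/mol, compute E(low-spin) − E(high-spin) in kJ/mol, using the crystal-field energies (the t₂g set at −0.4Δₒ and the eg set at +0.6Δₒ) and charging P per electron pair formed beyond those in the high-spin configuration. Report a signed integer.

Fe sits in group 8; removing 2 electrons leaves Fe²⁺ with 8 − 2 = 6 d electrons.
High-spin: t₂g⁴ eg², CFSE = -0.4Δₒ = -60 kJ/mol.
Low-spin: t₂g⁶ eg⁰, orbital CFSE = -2.4Δₒ = -358 kJ/mol; plus 2 excess pairs × P = +638 kJ/mol; total 280 kJ/mol.
E(LS) − E(HS) = 280 − (-60) = 340 kJ/mol.

340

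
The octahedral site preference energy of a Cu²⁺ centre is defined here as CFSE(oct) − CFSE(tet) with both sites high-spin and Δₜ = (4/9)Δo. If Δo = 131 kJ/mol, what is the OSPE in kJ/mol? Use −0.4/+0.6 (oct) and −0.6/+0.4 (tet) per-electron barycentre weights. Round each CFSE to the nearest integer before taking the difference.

-56

Cu is in group 11, so Cu²⁺ is d⁹ (11 − 2 = 9).
Octahedral (high-spin): t₂g⁶ eg³, CFSE = 6(−0.4) + 3(+0.6) = -0.6Δo = -0.6 × 131 = -79 kJ/mol.
Tetrahedral: e⁴ t₂⁵, CFSE = 4(−0.6) + 5(+0.4) = -0.4Δₜ = -0.4 × (4/9) × 131 = -23 kJ/mol.
OSPE = CFSE(oct) − CFSE(tet) = -79 − (-23) = -56 kJ/mol.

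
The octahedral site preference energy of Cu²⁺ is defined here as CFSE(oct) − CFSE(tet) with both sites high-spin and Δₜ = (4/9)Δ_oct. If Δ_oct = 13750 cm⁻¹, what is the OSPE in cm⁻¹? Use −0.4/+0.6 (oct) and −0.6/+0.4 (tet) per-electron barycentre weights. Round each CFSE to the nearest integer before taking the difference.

Cu is in group 11, so Cu²⁺ is d⁹ (11 − 2 = 9).
Octahedral (high-spin): t₂g⁶ eg³, CFSE = 6(−0.4) + 3(+0.6) = -0.6Δ_oct = -0.6 × 13750 = -8250 cm⁻¹.
In a tetrahedral site the filling is e⁴ t₂⁵: CFSE(tet) = -0.4Δₜ = -0.4 × (4/9)(13750) = -2444 cm⁻¹.
Subtracting, OSPE = -8250 − (-2444) = -5806 cm⁻¹.

-5806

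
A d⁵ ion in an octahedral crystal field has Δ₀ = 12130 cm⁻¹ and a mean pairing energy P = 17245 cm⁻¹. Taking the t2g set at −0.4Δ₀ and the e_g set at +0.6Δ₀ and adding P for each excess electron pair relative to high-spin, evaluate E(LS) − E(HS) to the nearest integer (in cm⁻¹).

10230

In the high-spin limit (t2g^3 e_g^2) the orbital term is 0.0Δ₀ = 0 cm⁻¹, with no excess pairing.
Low-spin: t2g^5 e_g^0, orbital CFSE = -2.0Δ₀ = -24260 cm⁻¹; plus 2 excess pairs × P = +34490 cm⁻¹; total 10230 cm⁻¹.
The difference is 10230 − (0) = 10230 cm⁻¹, so high-spin lies lower.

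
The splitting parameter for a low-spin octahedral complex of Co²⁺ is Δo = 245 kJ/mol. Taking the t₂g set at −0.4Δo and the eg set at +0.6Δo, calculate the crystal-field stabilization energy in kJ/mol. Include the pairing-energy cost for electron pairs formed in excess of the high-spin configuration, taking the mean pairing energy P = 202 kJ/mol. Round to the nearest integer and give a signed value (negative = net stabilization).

-239

Co²⁺: group 9, so d-count = 9 − 2 = 7.
The d⁷ electrons fill as t₂g⁶ eg¹.
Orbital CFSE = 6(-0.4) + 1(0.6) = -1.8Δo = -1.8 × 245 = -441 kJ/mol.
Pairing penalty: 3 pairs vs 2 in the high-spin reference → 1 extra × P = 202 kJ/mol.
Overall CFSE = -441 + 202 = -239 kJ/mol.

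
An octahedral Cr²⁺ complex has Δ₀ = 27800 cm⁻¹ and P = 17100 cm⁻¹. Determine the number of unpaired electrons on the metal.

Group 6 minus oxidation state +2 gives a d⁴ configuration for Cr²⁺.
With Δ₀ > P the complex is low-spin.
Filling d⁴ accordingly: t2g^4 e_g^0.
Unpaired electrons: 2.

2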